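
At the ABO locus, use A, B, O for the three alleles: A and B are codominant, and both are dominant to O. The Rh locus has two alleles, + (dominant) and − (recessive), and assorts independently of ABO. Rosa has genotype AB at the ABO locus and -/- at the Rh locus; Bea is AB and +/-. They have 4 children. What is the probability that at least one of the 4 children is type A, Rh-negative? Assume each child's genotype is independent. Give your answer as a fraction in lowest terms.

1695/4096

ABO cross AB × AB → 1/4 A, 1/4 B, 1/2 AB.
Rh cross -/- × +/- → 1/2 Rh+, 1/2 Rh-; so P(type A, Rh-negative) = 1/4 × 1/2 = 1/8 per child.
P(none) = (7/8)^4 = 2401/4096; P(at least one) = 1 − 2401/4096 = 1695/4096.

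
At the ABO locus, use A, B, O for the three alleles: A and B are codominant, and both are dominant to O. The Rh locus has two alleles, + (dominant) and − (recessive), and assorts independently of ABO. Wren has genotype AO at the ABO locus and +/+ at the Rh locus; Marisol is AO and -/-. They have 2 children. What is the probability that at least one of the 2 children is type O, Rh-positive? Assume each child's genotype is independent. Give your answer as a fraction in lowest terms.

ABO cross AO × AO → 1/4 O, 3/4 A.
Rh cross +/+ × -/- → 1 Rh+; so P(type O, Rh-positive) = 1/4 × 1 = 1/4 per child.
P(none) = (3/4)^2 = 9/16; P(at least one) = 1 − 9/16 = 7/16.

7/16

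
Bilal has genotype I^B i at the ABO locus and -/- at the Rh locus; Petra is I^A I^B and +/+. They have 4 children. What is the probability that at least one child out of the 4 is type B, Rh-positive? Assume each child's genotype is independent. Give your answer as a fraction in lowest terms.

15/16

ABO cross I^B i × I^A I^B → 1/4 A, 1/2 B, 1/4 AB.
Rh cross -/- × +/+ → 1 Rh+; so P(type B, Rh-positive) = 1/2 × 1 = 1/2 per child.
P(none) = (1/2)^4 = 1/16; P(at least one) = 1 − 1/16 = 15/16.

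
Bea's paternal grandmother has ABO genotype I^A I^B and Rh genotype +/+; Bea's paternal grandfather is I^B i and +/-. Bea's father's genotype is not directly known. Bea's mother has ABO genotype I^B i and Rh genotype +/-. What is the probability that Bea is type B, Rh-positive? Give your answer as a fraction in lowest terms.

Bea's father's ABO genotype from I^A I^B × I^B i: 1/4 I^A I^B, 1/4 I^A i, 1/4 I^B I^B, 1/4 I^B i.
Crossing each possibility with the mother I^B i and summing P(type B): 1/4·1/2 + 1/4·1/4 + 1/4·1 + 1/4·3/4 = 5/8.
Similarly for Rh via the father's Rh distribution: P(Rh+) = 7/8.
Independent loci: 5/8 × 7/8 = 35/64.

35/64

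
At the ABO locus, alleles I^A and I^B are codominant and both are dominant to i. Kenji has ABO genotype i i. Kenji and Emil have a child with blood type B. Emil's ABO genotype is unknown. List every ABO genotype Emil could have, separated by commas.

I^A I^B, I^B I^B, I^B i

For each candidate genotype of Emil, check whether crossing it with i i can produce every observed child phenotype.
  I^A I^A → possible child types {A} ✗
  I^A I^B → possible child types {A, B} ✓
  I^A i → possible child types {O, A} ✗
  I^B I^B → possible child types {B} ✓
  I^B i → possible child types {O, B} ✓
  i i → possible child types {O} ✗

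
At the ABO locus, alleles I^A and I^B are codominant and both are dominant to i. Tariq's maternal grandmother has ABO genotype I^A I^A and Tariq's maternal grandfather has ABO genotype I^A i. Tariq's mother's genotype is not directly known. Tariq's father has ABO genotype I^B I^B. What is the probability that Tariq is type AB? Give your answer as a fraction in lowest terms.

3/4

Tariq's mother's ABO genotype from I^A I^A × I^A i: 1/2 I^A I^A, 1/2 I^A i.
Crossing each possibility with the father I^B I^B and summing P(type AB): 1/2·1 + 1/2·1/2 = 3/4.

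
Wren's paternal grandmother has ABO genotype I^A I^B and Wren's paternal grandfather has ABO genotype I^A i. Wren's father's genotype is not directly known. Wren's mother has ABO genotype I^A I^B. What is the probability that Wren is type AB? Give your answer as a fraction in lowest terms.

3/8

Wren's father's ABO genotype from I^A I^B × I^A i: 1/4 I^A I^A, 1/4 I^A I^B, 1/4 I^A i, 1/4 I^B i.
Crossing each possibility with the mother I^A I^B and summing P(type AB): 1/4·1/2 + 1/4·1/2 + 1/4·1/4 + 1/4·1/4 = 3/8.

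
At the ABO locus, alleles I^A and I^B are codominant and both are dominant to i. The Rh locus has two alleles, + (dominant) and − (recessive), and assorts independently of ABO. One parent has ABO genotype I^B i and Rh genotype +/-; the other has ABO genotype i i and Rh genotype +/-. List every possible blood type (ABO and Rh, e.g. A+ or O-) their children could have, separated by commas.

Gametes from I^B i × i i give offspring ABO genotypes I^B i, i i, i.e. phenotypes O, B.
Rh cross +/- × +/- → phenotypes Rh+, Rh-.
Combining independently: O+, O-, B+, B-.

O+, O-, B+, B-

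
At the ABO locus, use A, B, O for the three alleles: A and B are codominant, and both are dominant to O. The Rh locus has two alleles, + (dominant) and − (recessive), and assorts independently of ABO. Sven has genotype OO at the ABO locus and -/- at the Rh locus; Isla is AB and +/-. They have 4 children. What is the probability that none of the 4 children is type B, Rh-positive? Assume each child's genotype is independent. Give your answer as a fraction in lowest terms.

ABO cross OO × AB → 1/2 A, 1/2 B.
Rh cross -/- × +/- → 1/2 Rh+, 1/2 Rh-; so P(type B, Rh-positive) = 1/2 × 1/2 = 1/4 per child.
P(not type B, Rh-positive) = 3/4 for one child; (3/4)^4 = 81/256.

81/256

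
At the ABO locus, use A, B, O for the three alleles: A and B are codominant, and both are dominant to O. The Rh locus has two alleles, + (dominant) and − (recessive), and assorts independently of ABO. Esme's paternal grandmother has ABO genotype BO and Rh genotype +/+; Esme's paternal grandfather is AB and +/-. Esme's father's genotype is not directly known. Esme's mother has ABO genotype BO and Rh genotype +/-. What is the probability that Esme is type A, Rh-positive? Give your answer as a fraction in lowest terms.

7/64

Esme's father's ABO genotype from BO × AB: 1/4 AB, 1/4 AO, 1/4 BB, 1/4 BO.
Crossing each possibility with the mother BO and summing P(type A): 1/4·1/4 + 1/4·1/4 + 1/4·0 + 1/4·0 = 1/8.
Similarly for Rh via the father's Rh distribution: P(Rh+) = 7/8.
Independent loci: 1/8 × 7/8 = 7/64.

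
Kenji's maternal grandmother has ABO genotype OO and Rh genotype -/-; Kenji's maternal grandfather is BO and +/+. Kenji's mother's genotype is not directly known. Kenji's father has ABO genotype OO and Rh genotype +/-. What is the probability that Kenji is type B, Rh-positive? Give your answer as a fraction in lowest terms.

3/16

Kenji's mother's ABO genotype from OO × BO: 1/2 BO, 1/2 OO.
Crossing each possibility with the father OO and summing P(type B): 1/2·1/2 + 1/2·0 = 1/4.
Similarly for Rh via the mother's Rh distribution: P(Rh+) = 3/4.
Independent loci: 1/4 × 3/4 = 3/16.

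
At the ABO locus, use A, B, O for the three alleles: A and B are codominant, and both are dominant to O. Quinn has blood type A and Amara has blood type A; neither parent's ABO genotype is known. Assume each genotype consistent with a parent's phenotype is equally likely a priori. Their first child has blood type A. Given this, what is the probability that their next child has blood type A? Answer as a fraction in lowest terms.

19/20

Possible genotypes: Quinn ∈ {AA, AO}; Amara ∈ {AA, AO}.
Weight each parental genotype pair by prior × P(type-A child):
  AA × AA: posterior weight 4/15; P(next child type A) = 1.
  AA × AO: posterior weight 4/15; P(next child type A) = 1.
  AO × AA: posterior weight 4/15; P(next child type A) = 1.
  AO × AO: posterior weight 1/5; P(next child type A) = 3/4.
Weighted sum = 19/20.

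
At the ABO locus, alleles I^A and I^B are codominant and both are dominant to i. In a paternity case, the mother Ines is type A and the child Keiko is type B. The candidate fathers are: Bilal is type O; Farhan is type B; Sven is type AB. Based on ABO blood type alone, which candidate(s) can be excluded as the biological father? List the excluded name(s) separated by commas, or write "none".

A candidate is excluded only if no genotype consistent with his phenotype could produce a type B child with a type A mother.
Bilal (type O): no genotype consistent with that phenotype can produce a type-B child with a type-A mother.

Bilal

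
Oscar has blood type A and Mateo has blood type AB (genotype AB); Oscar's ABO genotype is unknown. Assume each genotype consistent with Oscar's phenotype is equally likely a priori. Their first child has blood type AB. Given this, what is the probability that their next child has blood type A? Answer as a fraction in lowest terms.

Possible genotypes: Oscar ∈ {AA, AO}; Mateo ∈ {AB}.
Weight each parental genotype pair by prior × P(type-AB child):
  AA × AB: posterior weight 2/3; P(next child type A) = 1/2.
  AO × AB: posterior weight 1/3; P(next child type A) = 1/2.
Weighted sum = 1/2.

1/2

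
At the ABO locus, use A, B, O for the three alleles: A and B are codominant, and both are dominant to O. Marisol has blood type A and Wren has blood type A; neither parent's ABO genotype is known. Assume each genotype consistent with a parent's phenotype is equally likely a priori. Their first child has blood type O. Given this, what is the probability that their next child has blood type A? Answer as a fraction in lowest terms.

3/4

Possible genotypes: Marisol ∈ {AA, AO}; Wren ∈ {AA, AO}.
Weight each parental genotype pair by prior × P(type-O child):
  AO × AO: posterior weight 1; P(next child type A) = 3/4.
Weighted sum = 3/4.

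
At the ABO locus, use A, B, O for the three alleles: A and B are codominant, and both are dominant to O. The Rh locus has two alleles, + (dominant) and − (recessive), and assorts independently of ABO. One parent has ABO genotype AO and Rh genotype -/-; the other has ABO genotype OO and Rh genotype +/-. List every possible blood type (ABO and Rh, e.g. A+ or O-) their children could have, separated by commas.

O+, O-, A+, A-

Gametes from AO × OO give offspring ABO genotypes AO, OO, i.e. phenotypes O, A.
Rh cross -/- × +/- → phenotypes Rh+, Rh-.
Combining independently: O+, O-, A+, A-.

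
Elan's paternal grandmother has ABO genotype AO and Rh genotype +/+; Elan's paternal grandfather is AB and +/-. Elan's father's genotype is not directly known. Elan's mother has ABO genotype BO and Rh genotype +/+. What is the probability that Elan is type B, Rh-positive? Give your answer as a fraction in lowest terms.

Elan's father's ABO genotype from AO × AB: 1/4 AA, 1/4 AB, 1/4 AO, 1/4 BO.
Crossing each possibility with the mother BO and summing P(type B): 1/4·0 + 1/4·1/2 + 1/4·1/4 + 1/4·3/4 = 3/8.
Similarly for Rh via the father's Rh distribution: P(Rh+) = 1.
Independent loci: 3/8 × 1 = 3/8.

3/8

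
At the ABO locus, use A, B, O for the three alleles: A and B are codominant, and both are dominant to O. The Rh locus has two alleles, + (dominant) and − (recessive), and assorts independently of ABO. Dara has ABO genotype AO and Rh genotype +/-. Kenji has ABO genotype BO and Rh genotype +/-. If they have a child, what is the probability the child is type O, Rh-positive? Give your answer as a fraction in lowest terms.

ABO cross AO × BO → offspring phenotypes: 1/4 O, 1/4 A, 1/4 B, 1/4 AB.
Rh cross +/- × +/- → 3/4 Rh+, 1/4 Rh-.
Independent loci: P(type O, Rh-positive) = 1/4 × 3/4 = 3/16.

3/16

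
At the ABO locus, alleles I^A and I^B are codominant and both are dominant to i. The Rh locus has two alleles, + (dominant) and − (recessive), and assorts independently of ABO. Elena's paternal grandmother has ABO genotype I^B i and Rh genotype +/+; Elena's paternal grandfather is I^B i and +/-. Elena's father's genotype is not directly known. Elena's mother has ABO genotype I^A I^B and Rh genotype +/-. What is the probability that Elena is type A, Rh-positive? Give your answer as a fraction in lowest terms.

7/32

Elena's father's ABO genotype from I^B i × I^B i: 1/4 I^B I^B, 1/2 I^B i, 1/4 i i.
Crossing each possibility with the mother I^A I^B and summing P(type A): 1/4·0 + 1/2·1/4 + 1/4·1/2 = 1/4.
Similarly for Rh via the father's Rh distribution: P(Rh+) = 7/8.
Independent loci: 1/4 × 7/8 = 7/32.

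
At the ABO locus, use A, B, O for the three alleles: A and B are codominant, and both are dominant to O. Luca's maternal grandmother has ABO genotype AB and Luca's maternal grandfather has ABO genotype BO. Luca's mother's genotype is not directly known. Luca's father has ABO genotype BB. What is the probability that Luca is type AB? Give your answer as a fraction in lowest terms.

1/4

Luca's mother's ABO genotype from AB × BO: 1/4 AB, 1/4 AO, 1/4 BB, 1/4 BO.
Crossing each possibility with the father BB and summing P(type AB): 1/4·1/2 + 1/4·1/2 + 1/4·0 + 1/4·0 = 1/4.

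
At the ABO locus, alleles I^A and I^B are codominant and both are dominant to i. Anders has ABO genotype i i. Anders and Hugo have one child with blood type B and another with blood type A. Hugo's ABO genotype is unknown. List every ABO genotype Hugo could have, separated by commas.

For each candidate genotype of Hugo, check whether crossing it with i i can produce every observed child phenotype.
  I^A I^A → possible child types {A} ✗
  I^A I^B → possible child types {A, B} ✓
  I^A i → possible child types {O, A} ✗
  I^B I^B → possible child types {B} ✗
  I^B i → possible child types {O, B} ✗
  i i → possible child types {O} ✗

I^A I^B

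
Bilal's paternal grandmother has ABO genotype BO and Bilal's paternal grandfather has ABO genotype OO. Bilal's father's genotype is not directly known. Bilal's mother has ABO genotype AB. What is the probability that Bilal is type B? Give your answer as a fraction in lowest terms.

Bilal's father's ABO genotype from BO × OO: 1/2 BO, 1/2 OO.
Crossing each possibility with the mother AB and summing P(type B): 1/2·1/2 + 1/2·1/2 = 1/2.

1/2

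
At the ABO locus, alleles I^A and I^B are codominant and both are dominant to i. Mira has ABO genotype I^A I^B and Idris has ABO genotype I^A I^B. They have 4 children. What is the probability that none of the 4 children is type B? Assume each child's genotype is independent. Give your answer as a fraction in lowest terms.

ABO cross I^A I^B × I^A I^B → 1/4 A, 1/4 B, 1/2 AB.
So P(type B) = 1/4 per child.
P(not type B) = 3/4 for one child; (3/4)^4 = 81/256.

81/256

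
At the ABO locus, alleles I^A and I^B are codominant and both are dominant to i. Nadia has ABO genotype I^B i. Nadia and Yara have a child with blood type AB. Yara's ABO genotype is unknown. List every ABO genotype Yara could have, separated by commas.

For each candidate genotype of Yara, check whether crossing it with I^B i can produce every observed child phenotype.
  I^A I^A → possible child types {A, AB} ✓
  I^A I^B → possible child types {A, B, AB} ✓
  I^A i → possible child types {O, A, B, AB} ✓
  I^B I^B → possible child types {B} ✗
  I^B i → possible child types {O, B} ✗
  i i → possible child types {O, B} ✗

I^A I^A, I^A I^B, I^A i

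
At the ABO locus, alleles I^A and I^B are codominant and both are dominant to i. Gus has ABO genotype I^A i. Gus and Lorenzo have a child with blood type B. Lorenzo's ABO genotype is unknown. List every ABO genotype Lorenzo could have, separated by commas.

I^A I^B, I^B I^B, I^B i

For each candidate genotype of Lorenzo, check whether crossing it with I^A i can produce every observed child phenotype.
  I^A I^A → possible child types {A} ✗
  I^A I^B → possible child types {A, B, AB} ✓
  I^A i → possible child types {O, A} ✗
  I^B I^B → possible child types {B, AB} ✓
  I^B i → possible child types {O, A, B, AB} ✓
  i i → possible child types {O, A} ✗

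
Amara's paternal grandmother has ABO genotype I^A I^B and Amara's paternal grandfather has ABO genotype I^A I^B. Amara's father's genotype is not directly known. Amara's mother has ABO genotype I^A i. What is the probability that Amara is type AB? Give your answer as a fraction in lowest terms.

1/4

Amara's father's ABO genotype from I^A I^B × I^A I^B: 1/4 I^A I^A, 1/2 I^A I^B, 1/4 I^B I^B.
Crossing each possibility with the mother I^A i and summing P(type AB): 1/4·0 + 1/2·1/4 + 1/4·1/2 = 1/4.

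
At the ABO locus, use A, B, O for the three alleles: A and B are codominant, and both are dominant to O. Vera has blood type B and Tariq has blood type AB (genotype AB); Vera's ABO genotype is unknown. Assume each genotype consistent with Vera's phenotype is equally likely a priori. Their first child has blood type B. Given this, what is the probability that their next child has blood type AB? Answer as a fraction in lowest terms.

3/8

Possible genotypes: Vera ∈ {BB, BO}; Tariq ∈ {AB}.
Weight each parental genotype pair by prior × P(type-B child):
  BB × AB: posterior weight 1/2; P(next child type AB) = 1/2.
  BO × AB: posterior weight 1/2; P(next child type AB) = 1/4.
Weighted sum = 3/8.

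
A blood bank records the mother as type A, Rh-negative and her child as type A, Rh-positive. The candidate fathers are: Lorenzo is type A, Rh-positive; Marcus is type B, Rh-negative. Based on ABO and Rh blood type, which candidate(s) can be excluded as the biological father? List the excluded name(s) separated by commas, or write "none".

Marcus

A candidate is excluded only if no genotype consistent with his phenotype could produce a type A, Rh-positive child with a type A, Rh-negative mother.
Marcus (type B, Rh-): no genotype consistent with that phenotype can produce a type-A Rh+ child with a type-A mother.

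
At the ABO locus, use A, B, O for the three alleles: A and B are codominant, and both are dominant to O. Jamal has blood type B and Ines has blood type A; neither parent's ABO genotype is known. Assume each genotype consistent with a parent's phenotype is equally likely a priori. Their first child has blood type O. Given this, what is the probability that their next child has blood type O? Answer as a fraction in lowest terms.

1/4

Possible genotypes: Jamal ∈ {BB, BO}; Ines ∈ {AA, AO}.
Weight each parental genotype pair by prior × P(type-O child):
  BO × AO: posterior weight 1; P(next child type O) = 1/4.
Weighted sum = 1/4.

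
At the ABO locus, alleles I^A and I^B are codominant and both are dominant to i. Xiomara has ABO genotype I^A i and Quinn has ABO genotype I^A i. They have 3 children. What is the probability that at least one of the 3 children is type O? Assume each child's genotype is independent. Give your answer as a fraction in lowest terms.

ABO cross I^A i × I^A i → 1/4 O, 3/4 A.
So P(type O) = 1/4 per child.
P(none) = (3/4)^3 = 27/64; P(at least one) = 1 − 27/64 = 37/64.

37/64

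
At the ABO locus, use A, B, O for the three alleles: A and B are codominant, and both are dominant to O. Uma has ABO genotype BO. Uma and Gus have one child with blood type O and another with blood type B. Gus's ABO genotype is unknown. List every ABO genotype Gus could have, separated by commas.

AO, BO, OO

For each candidate genotype of Gus, check whether crossing it with BO can produce every observed child phenotype.
  AA → possible child types {A, AB} ✗
  AB → possible child types {A, B, AB} ✗
  AO → possible child types {O, A, B, AB} ✓
  BB → possible child types {B} ✗
  BO → possible child types {O, B} ✓
  OO → possible child types {O, B} ✓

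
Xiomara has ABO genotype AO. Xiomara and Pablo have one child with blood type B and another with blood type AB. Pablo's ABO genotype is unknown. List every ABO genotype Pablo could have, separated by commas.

For each candidate genotype of Pablo, check whether crossing it with AO can produce every observed child phenotype.
  AA → possible child types {A} ✗
  AB → possible child types {A, B, AB} ✓
  AO → possible child types {O, A} ✗
  BB → possible child types {B, AB} ✓
  BO → possible child types {O, A, B, AB} ✓
  OO → possible child types {O, A} ✗

AB, BB, BO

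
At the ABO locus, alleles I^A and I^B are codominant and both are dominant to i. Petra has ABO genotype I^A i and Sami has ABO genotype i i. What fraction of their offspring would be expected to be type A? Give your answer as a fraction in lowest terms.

1/2

ABO cross I^A i × i i → offspring phenotypes: 1/2 O, 1/2 A.
So P(type A) = 1/2.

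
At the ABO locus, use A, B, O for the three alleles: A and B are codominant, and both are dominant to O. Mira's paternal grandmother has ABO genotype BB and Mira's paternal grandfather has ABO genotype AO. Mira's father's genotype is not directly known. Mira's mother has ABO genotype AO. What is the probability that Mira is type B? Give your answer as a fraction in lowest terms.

1/4

Mira's father's ABO genotype from BB × AO: 1/2 AB, 1/2 BO.
Crossing each possibility with the mother AO and summing P(type B): 1/2·1/4 + 1/2·1/4 = 1/4.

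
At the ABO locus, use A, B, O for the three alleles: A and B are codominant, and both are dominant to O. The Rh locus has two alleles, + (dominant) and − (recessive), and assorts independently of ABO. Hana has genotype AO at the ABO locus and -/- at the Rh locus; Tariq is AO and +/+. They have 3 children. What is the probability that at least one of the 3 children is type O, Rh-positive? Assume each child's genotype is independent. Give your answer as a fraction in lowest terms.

ABO cross AO × AO → 1/4 O, 3/4 A.
Rh cross -/- × +/+ → 1 Rh+; so P(type O, Rh-positive) = 1/4 × 1 = 1/4 per child.
P(none) = (3/4)^3 = 27/64; P(at least one) = 1 − 27/64 = 37/64.

37/64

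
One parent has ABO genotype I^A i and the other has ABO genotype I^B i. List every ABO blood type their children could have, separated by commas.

Gametes from I^A i × I^B i give offspring ABO genotypes I^A I^B, I^A i, I^B i, i i, i.e. phenotypes O, A, B, AB.

O, A, B, AB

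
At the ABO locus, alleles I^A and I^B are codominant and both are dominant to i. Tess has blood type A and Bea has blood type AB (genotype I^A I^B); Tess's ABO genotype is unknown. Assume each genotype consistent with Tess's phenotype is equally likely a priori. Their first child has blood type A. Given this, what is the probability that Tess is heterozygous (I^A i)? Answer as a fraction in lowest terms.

1/2

Possible genotypes: Tess ∈ {I^A I^A, I^A i}; Bea ∈ {I^A I^B}.
Weight each parental genotype pair by prior × P(type-A child):
  I^A I^A × I^A I^B: posterior weight 1/2.
  I^A i × I^A I^B: posterior weight 1/2.
Sum the posterior weight over pairs where Tess is I^A i: 1/2.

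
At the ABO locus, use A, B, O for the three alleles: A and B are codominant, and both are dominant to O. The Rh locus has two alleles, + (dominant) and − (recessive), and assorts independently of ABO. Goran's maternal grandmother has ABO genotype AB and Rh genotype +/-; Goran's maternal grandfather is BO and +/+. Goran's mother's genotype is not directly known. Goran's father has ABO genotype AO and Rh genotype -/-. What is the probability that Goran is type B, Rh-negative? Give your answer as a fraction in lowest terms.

1/16

Goran's mother's ABO genotype from AB × BO: 1/4 AB, 1/4 AO, 1/4 BB, 1/4 BO.
Crossing each possibility with the father AO and summing P(type B): 1/4·1/4 + 1/4·0 + 1/4·1/2 + 1/4·1/4 = 1/4.
Similarly for Rh via the mother's Rh distribution: P(Rh-) = 1/4.
Independent loci: 1/4 × 1/4 = 1/16.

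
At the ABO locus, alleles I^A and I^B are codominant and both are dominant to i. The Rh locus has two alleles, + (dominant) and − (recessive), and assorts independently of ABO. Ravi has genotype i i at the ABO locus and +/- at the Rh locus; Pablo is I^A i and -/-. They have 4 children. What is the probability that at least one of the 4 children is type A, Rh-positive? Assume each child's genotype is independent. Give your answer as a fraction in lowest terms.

175/256

ABO cross i i × I^A i → 1/2 O, 1/2 A.
Rh cross +/- × -/- → 1/2 Rh+, 1/2 Rh-; so P(type A, Rh-positive) = 1/2 × 1/2 = 1/4 per child.
P(none) = (3/4)^4 = 81/256; P(at least one) = 1 − 81/256 = 175/256.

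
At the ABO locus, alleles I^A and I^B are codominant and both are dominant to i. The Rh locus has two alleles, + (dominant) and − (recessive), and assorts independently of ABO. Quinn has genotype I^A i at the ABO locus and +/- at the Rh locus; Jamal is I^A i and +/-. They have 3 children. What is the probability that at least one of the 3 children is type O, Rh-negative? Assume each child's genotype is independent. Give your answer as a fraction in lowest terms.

721/4096

ABO cross I^A i × I^A i → 1/4 O, 3/4 A.
Rh cross +/- × +/- → 3/4 Rh+, 1/4 Rh-; so P(type O, Rh-negative) = 1/4 × 1/4 = 1/16 per child.
P(none) = (15/16)^3 = 3375/4096; P(at least one) = 1 − 3375/4096 = 721/4096.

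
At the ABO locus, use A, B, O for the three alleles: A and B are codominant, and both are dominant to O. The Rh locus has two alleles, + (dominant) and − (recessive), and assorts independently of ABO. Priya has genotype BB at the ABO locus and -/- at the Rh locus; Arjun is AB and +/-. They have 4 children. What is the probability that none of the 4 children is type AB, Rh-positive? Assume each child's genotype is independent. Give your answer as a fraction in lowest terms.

ABO cross BB × AB → 1/2 B, 1/2 AB.
Rh cross -/- × +/- → 1/2 Rh+, 1/2 Rh-; so P(type AB, Rh-positive) = 1/2 × 1/2 = 1/4 per child.
P(not type AB, Rh-positive) = 3/4 for one child; (3/4)^4 = 81/256.

81/256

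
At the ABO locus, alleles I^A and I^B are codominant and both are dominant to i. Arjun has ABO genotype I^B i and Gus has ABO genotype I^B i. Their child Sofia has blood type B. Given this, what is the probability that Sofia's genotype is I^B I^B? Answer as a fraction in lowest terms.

Cross I^B i × I^B i → 1/4 I^B I^B, 1/2 I^B i, 1/4 i i.
Type-B genotypes among offspring: I^B I^B (1/4), I^B i (1/2); total 3/4.
P(I^B I^B | type B) = (1/4) / (3/4) = 1/3.

1/3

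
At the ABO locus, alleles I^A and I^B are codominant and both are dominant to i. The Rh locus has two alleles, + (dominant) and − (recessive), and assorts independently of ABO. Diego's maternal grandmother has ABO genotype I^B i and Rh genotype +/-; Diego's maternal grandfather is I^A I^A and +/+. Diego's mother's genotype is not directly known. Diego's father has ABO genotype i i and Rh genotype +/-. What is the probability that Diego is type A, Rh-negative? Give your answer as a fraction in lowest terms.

Diego's mother's ABO genotype from I^B i × I^A I^A: 1/2 I^A I^B, 1/2 I^A i.
Crossing each possibility with the father i i and summing P(type A): 1/2·1/2 + 1/2·1/2 = 1/2.
Similarly for Rh via the mother's Rh distribution: P(Rh-) = 1/8.
Independent loci: 1/2 × 1/8 = 1/16.

1/16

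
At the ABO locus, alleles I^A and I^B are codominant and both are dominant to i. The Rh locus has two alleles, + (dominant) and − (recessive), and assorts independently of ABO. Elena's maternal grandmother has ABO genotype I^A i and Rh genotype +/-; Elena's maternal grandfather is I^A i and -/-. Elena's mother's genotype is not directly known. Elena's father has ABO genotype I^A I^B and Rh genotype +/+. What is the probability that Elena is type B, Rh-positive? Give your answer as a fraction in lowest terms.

Elena's mother's ABO genotype from I^A i × I^A i: 1/4 I^A I^A, 1/2 I^A i, 1/4 i i.
Crossing each possibility with the father I^A I^B and summing P(type B): 1/4·0 + 1/2·1/4 + 1/4·1/2 = 1/4.
Similarly for Rh via the mother's Rh distribution: P(Rh+) = 1.
Independent loci: 1/4 × 1 = 1/4.

1/4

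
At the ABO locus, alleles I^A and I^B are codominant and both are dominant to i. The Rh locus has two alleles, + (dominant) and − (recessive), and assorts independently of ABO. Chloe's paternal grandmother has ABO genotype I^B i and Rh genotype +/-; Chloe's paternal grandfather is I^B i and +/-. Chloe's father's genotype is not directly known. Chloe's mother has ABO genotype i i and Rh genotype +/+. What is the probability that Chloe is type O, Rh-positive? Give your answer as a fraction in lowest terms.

Chloe's father's ABO genotype from I^B i × I^B i: 1/4 I^B I^B, 1/2 I^B i, 1/4 i i.
Crossing each possibility with the mother i i and summing P(type O): 1/4·0 + 1/2·1/2 + 1/4·1 = 1/2.
Similarly for Rh via the father's Rh distribution: P(Rh+) = 1.
Independent loci: 1/2 × 1 = 1/2.

1/2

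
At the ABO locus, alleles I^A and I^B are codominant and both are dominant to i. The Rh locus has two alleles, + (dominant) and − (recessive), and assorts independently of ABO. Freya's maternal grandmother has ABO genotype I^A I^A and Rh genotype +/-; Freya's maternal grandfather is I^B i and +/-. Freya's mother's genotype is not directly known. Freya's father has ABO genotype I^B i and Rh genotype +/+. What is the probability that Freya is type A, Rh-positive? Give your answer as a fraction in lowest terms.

1/4

Freya's mother's ABO genotype from I^A I^A × I^B i: 1/2 I^A I^B, 1/2 I^A i.
Crossing each possibility with the father I^B i and summing P(type A): 1/2·1/4 + 1/2·1/4 = 1/4.
Similarly for Rh via the mother's Rh distribution: P(Rh+) = 1.
Independent loci: 1/4 × 1 = 1/4.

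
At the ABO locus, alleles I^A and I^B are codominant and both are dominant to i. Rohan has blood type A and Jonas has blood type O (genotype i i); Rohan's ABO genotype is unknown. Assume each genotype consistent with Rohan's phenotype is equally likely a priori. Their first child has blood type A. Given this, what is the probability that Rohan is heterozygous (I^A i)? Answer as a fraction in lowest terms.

Possible genotypes: Rohan ∈ {I^A I^A, I^A i}; Jonas ∈ {i i}.
Weight each parental genotype pair by prior × P(type-A child):
  I^A I^A × i i: posterior weight 2/3.
  I^A i × i i: posterior weight 1/3.
Sum the posterior weight over pairs where Rohan is I^A i: 1/3.

1/3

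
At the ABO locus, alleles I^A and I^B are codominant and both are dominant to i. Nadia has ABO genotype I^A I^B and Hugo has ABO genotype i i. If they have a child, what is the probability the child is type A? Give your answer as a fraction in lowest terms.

ABO cross I^A I^B × i i → offspring phenotypes: 1/2 A, 1/2 B.
So P(type A) = 1/2.

1/2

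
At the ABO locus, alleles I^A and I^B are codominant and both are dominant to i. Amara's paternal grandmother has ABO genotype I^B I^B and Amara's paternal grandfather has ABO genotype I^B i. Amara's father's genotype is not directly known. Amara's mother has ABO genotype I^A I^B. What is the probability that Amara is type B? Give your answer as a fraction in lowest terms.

Amara's father's ABO genotype from I^B I^B × I^B i: 1/2 I^B I^B, 1/2 I^B i.
Crossing each possibility with the mother I^A I^B and summing P(type B): 1/2·1/2 + 1/2·1/2 = 1/2.

1/2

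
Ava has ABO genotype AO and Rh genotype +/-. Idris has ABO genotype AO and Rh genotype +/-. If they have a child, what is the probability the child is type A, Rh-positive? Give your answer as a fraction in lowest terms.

ABO cross AO × AO → offspring phenotypes: 1/4 O, 3/4 A.
Rh cross +/- × +/- → 3/4 Rh+, 1/4 Rh-.
Independent loci: P(type A, Rh-positive) = 3/4 × 3/4 = 9/16.

9/16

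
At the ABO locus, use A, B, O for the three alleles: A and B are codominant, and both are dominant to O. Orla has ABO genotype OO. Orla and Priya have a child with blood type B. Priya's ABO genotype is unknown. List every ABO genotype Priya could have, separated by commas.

For each candidate genotype of Priya, check whether crossing it with OO can produce every observed child phenotype.
  AA → possible child types {A} ✗
  AB → possible child types {A, B} ✓
  AO → possible child types {O, A} ✗
  BB → possible child types {B} ✓
  BO → possible child types {O, B} ✓
  OO → possible child types {O} ✗

AB, BB, BO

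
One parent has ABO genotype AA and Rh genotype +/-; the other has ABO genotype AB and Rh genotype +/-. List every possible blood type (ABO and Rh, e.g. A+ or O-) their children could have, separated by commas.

A+, A-, AB+, AB-

Gametes from AA × AB give offspring ABO genotypes AA, AB, i.e. phenotypes A, AB.
Rh cross +/- × +/- → phenotypes Rh+, Rh-.
Combining independently: A+, A-, AB+, AB-.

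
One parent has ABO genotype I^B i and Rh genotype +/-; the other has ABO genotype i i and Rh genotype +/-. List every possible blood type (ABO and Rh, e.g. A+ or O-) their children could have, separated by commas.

Gametes from I^B i × i i give offspring ABO genotypes I^B i, i i, i.e. phenotypes O, B.
Rh cross +/- × +/- → phenotypes Rh+, Rh-.
Combining independently: O+, O-, B+, B-.

O+, O-, B+, B-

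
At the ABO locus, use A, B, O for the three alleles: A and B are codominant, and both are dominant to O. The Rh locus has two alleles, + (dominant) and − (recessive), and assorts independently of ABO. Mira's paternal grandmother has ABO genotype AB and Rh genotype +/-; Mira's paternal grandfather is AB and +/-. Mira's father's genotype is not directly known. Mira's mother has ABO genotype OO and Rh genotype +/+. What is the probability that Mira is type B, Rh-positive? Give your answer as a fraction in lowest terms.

Mira's father's ABO genotype from AB × AB: 1/4 AA, 1/2 AB, 1/4 BB.
Crossing each possibility with the mother OO and summing P(type B): 1/4·0 + 1/2·1/2 + 1/4·1 = 1/2.
Similarly for Rh via the father's Rh distribution: P(Rh+) = 1.
Independent loci: 1/2 × 1 = 1/2.

1/2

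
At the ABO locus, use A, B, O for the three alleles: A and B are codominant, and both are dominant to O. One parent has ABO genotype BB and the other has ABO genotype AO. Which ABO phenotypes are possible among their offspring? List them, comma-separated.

B, AB

Gametes from BB × AO give offspring ABO genotypes AB, BO, i.e. phenotypes B, AB.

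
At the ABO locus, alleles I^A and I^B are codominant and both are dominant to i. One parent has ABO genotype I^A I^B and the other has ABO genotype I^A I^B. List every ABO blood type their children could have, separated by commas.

Gametes from I^A I^B × I^A I^B give offspring ABO genotypes I^A I^A, I^A I^B, I^B I^B, i.e. phenotypes A, B, AB.

A, B, AB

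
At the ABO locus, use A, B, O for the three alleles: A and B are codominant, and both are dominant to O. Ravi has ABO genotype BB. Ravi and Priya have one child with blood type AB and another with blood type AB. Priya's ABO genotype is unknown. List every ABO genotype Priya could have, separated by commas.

For each candidate genotype of Priya, check whether crossing it with BB can produce every observed child phenotype.
  AA → possible child types {AB} ✓
  AB → possible child types {B, AB} ✓
  AO → possible child types {B, AB} ✓
  BB → possible child types {B} ✗
  BO → possible child types {B} ✗
  OO → possible child types {B} ✗

AA, AB, AO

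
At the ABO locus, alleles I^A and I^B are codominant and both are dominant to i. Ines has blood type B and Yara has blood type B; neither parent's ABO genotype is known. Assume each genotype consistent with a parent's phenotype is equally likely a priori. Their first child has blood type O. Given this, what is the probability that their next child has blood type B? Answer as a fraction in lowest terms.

3/4

Possible genotypes: Ines ∈ {I^B I^B, I^B i}; Yara ∈ {I^B I^B, I^B i}.
Weight each parental genotype pair by prior × P(type-O child):
  I^B i × I^B i: posterior weight 1; P(next child type B) = 3/4.
Weighted sum = 3/4.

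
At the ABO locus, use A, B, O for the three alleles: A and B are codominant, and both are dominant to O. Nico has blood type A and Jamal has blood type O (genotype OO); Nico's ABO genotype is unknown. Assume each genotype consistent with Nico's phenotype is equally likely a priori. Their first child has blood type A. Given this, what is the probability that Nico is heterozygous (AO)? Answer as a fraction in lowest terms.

1/3

Possible genotypes: Nico ∈ {AA, AO}; Jamal ∈ {OO}.
Weight each parental genotype pair by prior × P(type-A child):
  AA × OO: posterior weight 2/3.
  AO × OO: posterior weight 1/3.
Sum the posterior weight over pairs where Nico is AO: 1/3.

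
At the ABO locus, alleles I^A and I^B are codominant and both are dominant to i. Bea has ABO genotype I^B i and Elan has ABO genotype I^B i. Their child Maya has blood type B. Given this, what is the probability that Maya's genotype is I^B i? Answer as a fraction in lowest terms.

Cross I^B i × I^B i → 1/4 I^B I^B, 1/2 I^B i, 1/4 i i.
Type-B genotypes among offspring: I^B I^B (1/4), I^B i (1/2); total 3/4.
P(I^B i | type B) = (1/2) / (3/4) = 2/3.

2/3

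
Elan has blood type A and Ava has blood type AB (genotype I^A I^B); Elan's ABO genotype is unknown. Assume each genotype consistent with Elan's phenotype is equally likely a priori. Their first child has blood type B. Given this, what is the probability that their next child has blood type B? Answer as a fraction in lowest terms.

1/4

Possible genotypes: Elan ∈ {I^A I^A, I^A i}; Ava ∈ {I^A I^B}.
Weight each parental genotype pair by prior × P(type-B child):
  I^A i × I^A I^B: posterior weight 1; P(next child type B) = 1/4.
Weighted sum = 1/4.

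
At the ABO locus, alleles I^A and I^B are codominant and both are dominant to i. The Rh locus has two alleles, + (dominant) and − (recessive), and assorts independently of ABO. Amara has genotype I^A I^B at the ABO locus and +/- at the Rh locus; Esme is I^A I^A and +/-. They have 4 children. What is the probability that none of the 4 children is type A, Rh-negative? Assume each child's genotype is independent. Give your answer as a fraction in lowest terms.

ABO cross I^A I^B × I^A I^A → 1/2 A, 1/2 AB.
Rh cross +/- × +/- → 3/4 Rh+, 1/4 Rh-; so P(type A, Rh-negative) = 1/2 × 1/4 = 1/8 per child.
P(not type A, Rh-negative) = 7/8 for one child; (7/8)^4 = 2401/4096.

2401/4096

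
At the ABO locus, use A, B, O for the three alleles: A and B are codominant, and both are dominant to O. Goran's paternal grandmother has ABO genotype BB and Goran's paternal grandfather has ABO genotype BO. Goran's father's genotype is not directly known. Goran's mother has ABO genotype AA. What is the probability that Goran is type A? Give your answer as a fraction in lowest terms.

1/4

Goran's father's ABO genotype from BB × BO: 1/2 BB, 1/2 BO.
Crossing each possibility with the mother AA and summing P(type A): 1/2·0 + 1/2·1/2 = 1/4.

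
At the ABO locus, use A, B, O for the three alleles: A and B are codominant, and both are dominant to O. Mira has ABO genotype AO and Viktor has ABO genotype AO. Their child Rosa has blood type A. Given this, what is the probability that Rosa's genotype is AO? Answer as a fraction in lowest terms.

2/3

Cross AO × AO → 1/4 AA, 1/2 AO, 1/4 OO.
Type-A genotypes among offspring: AA (1/4), AO (1/2); total 3/4.
P(AO | type A) = (1/2) / (3/4) = 2/3.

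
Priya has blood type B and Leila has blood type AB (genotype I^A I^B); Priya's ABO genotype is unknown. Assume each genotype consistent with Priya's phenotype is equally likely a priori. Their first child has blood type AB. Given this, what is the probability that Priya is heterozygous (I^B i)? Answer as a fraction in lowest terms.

1/3

Possible genotypes: Priya ∈ {I^B I^B, I^B i}; Leila ∈ {I^A I^B}.
Weight each parental genotype pair by prior × P(type-AB child):
  I^B I^B × I^A I^B: posterior weight 2/3.
  I^B i × I^A I^B: posterior weight 1/3.
Sum the posterior weight over pairs where Priya is I^B i: 1/3.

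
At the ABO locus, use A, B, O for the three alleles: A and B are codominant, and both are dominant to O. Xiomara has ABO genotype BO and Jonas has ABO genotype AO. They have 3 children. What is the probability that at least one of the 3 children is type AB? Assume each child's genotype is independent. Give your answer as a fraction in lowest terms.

37/64

ABO cross BO × AO → 1/4 O, 1/4 A, 1/4 B, 1/4 AB.
So P(type AB) = 1/4 per child.
P(none) = (3/4)^3 = 27/64; P(at least one) = 1 − 27/64 = 37/64.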